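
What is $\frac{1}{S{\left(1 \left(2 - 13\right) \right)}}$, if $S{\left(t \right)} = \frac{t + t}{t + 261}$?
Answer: $- \frac{125}{11} \approx -11.364$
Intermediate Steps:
$S{\left(t \right)} = \frac{2 t}{261 + t}$
$\frac{1}{S{\left(1 \left(2 - 13\right) \right)}} = \frac{1}{2 \cdot 1 \left(2 - 13\right) \frac{1}{261 + 1 \left(2 - 13\right)}} = \frac{1}{2 \cdot 1 \left(-11\right) \frac{1}{261 + 1 \left(-11\right)}} = \frac{1}{2 \left(-11\right) \frac{1}{261 - 11}} = \frac{1}{2 \left(-11\right) \frac{1}{250}} = \frac{1}{- \frac{11}{125}} = - \frac{125}{11}$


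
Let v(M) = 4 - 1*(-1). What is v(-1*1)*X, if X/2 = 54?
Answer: 540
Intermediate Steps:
X = 108 (X = 2*54 = 108)
v(M) = 5 (v(M) = 4 + 1 = 5)
v(-1*1)*X = 5*108 = 540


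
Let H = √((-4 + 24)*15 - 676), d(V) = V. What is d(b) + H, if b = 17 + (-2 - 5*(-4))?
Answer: 35 + 2*I*√94 ≈ 35.0 + 19.391*I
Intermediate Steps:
b = 35 (b = 17 + (-2 + 20) = 17 + 18 = 35)
H = 2*I*√94 (H = √(20*15 - 676) = √(300 - 676) = √(-376) = 2*I*√94 ≈ 19.391*I)
d(b) + H = 35 + 2*I*√94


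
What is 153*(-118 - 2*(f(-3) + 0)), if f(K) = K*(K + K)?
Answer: -23562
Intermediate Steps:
f(K) = 2*K**2 (f(K) = K*(2*K) = 2*K**2)
153*(-118 - 2*(f(-3) + 0)) = 153*(-118 - 2*(2*(-3)**2 + 0)) = 153*(-118 - 2*(2*9 + 0)) = 153*(-118 - 2*(18 + 0)) = 153*(-118 - 2*18) = 153*(-118 - 36) = 153*(-154) = -23562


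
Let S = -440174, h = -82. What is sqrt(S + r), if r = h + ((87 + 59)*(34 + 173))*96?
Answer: 8*sqrt(38454) ≈ 1568.8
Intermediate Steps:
r = 2901230 (r = -82 + ((87 + 59)*(34 + 173))*96 = -82 + (146*207)*96 = -82 + 30222*96 = -82 + 2901312 = 2901230)
sqrt(S + r) = sqrt(-440174 + 2901230) = sqrt(2461056) = 8*sqrt(38454)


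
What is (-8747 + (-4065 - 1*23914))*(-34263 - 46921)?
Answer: 2981563584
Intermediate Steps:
(-8747 + (-4065 - 1*23914))*(-34263 - 46921) = (-8747 + (-4065 - 23914))*(-81184) = (-8747 - 27979)*(-81184) = -36726*(-81184) = 2981563584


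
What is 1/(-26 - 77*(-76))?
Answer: 1/5826 ≈ 0.00017164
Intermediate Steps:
1/(-26 - 77*(-76)) = 1/(-26 + 5852) = 1/5826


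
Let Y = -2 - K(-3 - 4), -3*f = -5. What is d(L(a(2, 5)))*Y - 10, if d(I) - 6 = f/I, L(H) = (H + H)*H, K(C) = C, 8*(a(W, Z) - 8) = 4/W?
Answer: 65540/3267 ≈ 20.061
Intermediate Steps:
f = 5/3 (f = -⅓*(-5) = 5/3 ≈ 1.6667)
a(W, Z) = 8 + 1/(2*W) (a(W, Z) = 8 + (4/W)/8 = 8 + 1/(2*W))
Y = 5 (Y = -2 - (-3 - 4) = -2 - 1*(-7) = -2 + 7 = 5)
L(H) = 2*H² (L(H) = (2*H)*H = 2*H²)
d(I) = 6 + 5/(3*I)
d(L(a(2, 5)))*Y - 10 = (6 + 5/(3*((2*(8 + (½)/2)²))))*5 - 10 = (6 + 5/(3*((2*(8 + (½)*(½))²))))*5 - 10 = (6 + 5/(3*((2*(8 + ¼)²))))*5 - 10 = (6 + 5/(3*((2*(33/4)²))))*5 - 10 = (6 + 5/(3*((2*(1089/16)))))*5 - 10 = (6 + 5/(3*(1089/8)))*5 - 10 = (6 + (5/3)*(8/1089))*5 - 10 = (6 + 40/3267)*5 - 10 = (19642/3267)*5 - 10 = 98210/3267 - 10 = 65540/3267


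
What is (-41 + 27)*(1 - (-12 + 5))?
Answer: -112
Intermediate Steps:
(-41 + 27)*(1 - (-12 + 5)) = -14*(1 - 1*(-7)) = -14*(1 + 7) = -14*8 = -112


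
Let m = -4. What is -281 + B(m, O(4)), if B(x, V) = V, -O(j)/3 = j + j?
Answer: -305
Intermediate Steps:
O(j) = -6*j (O(j) = -3*(j + j) = -6*j)
-281 + B(m, O(4)) = -281 - 6*4 = -281 - 24 = -305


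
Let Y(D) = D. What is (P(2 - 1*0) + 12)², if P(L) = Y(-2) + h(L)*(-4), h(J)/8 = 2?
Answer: 2916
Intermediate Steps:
h(J) = 16 (h(J) = 8*2 = 16)
P(L) = -66 (P(L) = -2 + 16*(-4) = -2 - 64 = -66)
(P(2 - 1*0) + 12)² = (-66 + 12)² = (-54)² = 2916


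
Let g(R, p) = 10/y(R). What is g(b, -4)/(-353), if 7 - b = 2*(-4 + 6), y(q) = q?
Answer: -10/1059 ≈ -0.0094429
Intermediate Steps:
b = 3 (b = 7 - 2*(-4 + 6) = 7 - 2*2 = 7 - 1*4 = 7 - 4 = 3)
g(R, p) = 10/R
g(b, -4)/(-353) = (10/3)/(-353) = (10*(1/3))*(-1/353) = (10/3)*(-1/353) = -10/1059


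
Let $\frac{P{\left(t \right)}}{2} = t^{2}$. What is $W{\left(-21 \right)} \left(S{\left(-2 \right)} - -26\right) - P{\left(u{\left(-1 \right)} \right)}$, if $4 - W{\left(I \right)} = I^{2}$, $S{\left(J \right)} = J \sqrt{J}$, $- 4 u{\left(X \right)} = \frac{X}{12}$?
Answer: $- \frac{13089025}{1152} + 874 i \sqrt{2} \approx -11362.0 + 1236.0 i$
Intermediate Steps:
$u{\left(X \right)} = - \frac{X}{48}$ ($u{\left(X \right)} = - \frac{X \frac{1}{12}}{4} = - \frac{\frac{1}{12} X}{4} = - \frac{X}{48}$)
$S{\left(J \right)} = J^{\frac{3}{2}}$
$P{\left(t \right)} = 2 t^{2}$
$W{\left(I \right)} = 4 - I^{2}$
$W{\left(-21 \right)} \left(S{\left(-2 \right)} - -26\right) - P{\left(u{\left(-1 \right)} \right)} = \left(4 - \left(-21\right)^{2}\right) \left(\left(-2\right)^{\frac{3}{2}} - -26\right) - 2 \left(\left(- \frac{1}{48}\right) \left(-1\right)\right)^{2} = \left(4 - 441\right) \left(- 2 i \sqrt{2} + 26\right) - \frac{2}{2304} = \left(4 - 441\right) \left(26 - 2 i \sqrt{2}\right) - 2 \cdot \frac{1}{2304} = - 437 \left(26 - 2 i \sqrt{2}\right) - \frac{1}{1152} = \left(-11362 + 874 i \sqrt{2}\right) - \frac{1}{1152} = - \frac{13089025}{1152} + 874 i \sqrt{2}$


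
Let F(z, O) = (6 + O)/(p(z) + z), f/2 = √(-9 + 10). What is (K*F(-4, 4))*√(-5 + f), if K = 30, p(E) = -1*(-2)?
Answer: -150*I*√3 ≈ -259.81*I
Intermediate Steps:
p(E) = 2
f = 2 (f = 2*√(-9 + 10) = 2*√1 = 2*1 = 2)
F(z, O) = (6 + O)/(2 + z)
(K*F(-4, 4))*√(-5 + f) = (30*((6 + 4)/(2 - 4)))*√(-5 + 2) = (30*(10/(-2)))*√(-3) = (30*(-½*10))*(I*√3) = (30*(-5))*(I*√3) = -150*I*√3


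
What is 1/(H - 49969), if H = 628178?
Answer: 1/578209 ≈ 1.7295e-6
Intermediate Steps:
1/(H - 49969) = 1/(628178 - 49969) = 1/578209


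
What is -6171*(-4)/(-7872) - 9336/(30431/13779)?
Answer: -84450924631/19962736 ≈ -4230.4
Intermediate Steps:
-6171*(-4)/(-7872) - 9336/(30431/13779) = 24684*(-1/7872) - 9336/(30431*(1/13779)) = -2057/656 - 9336/30431/13779 = -2057/656 - 9336*13779/30431 = -2057/656 - 128640744/30431 = -84450924631/19962736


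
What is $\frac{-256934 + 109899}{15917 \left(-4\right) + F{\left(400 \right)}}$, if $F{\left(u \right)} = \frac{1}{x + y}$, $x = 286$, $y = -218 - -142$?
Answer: $\frac{30877350}{13370279} \approx 2.3094$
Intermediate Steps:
$y = -76$ ($y = -218 + 142 = -76$)
$F{\left(u \right)} = \frac{1}{210}$ ($F{\left(u \right)} = \frac{1}{286 - 76} = \frac{1}{210}$)
$\frac{-256934 + 109899}{15917 \left(-4\right) + F{\left(400 \right)}} = \frac{-256934 + 109899}{15917 \left(-4\right) + \frac{1}{210}} = - \frac{147035}{-63668 + \frac{1}{210}} = - \frac{147035}{- \frac{13370279}{210}} = \left(-147035\right) \left(- \frac{210}{13370279}\right) = \frac{30877350}{13370279}$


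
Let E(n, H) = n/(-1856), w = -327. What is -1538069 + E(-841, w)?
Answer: -98436387/64 ≈ -1.5381e+6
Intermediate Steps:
E(n, H) = -n/1856 (E(n, H) = n*(-1/1856) = -n/1856)
-1538069 + E(-841, w) = -1538069 - 1/1856*(-841) = -1538069 + 29/64 = -98436387/64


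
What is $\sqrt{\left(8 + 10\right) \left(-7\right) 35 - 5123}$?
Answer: $i \sqrt{9533} \approx 97.637 i$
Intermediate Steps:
$\sqrt{\left(8 + 10\right) \left(-7\right) 35 - 5123} = \sqrt{18 \left(-7\right) 35 - 5123} = \sqrt{\left(-126\right) 35 - 5123} = \sqrt{-4410 - 5123} = \sqrt{-9533} = i \sqrt{9533}$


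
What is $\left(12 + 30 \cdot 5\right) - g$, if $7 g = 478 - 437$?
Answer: $\frac{1093}{7} \approx 156.14$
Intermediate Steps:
$g = \frac{41}{7}$ ($g = \frac{478 - 437}{7} = \frac{1}{7} \cdot 41 = \frac{41}{7} \approx 5.8571$)
$\left(12 + 30 \cdot 5\right) - g = \left(12 + 30 \cdot 5\right) - \frac{41}{7} = \left(12 + 150\right) - \frac{41}{7} = 162 - \frac{41}{7} = \frac{1093}{7}$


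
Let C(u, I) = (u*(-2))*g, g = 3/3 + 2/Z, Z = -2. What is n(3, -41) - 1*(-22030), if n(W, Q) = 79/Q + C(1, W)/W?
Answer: 903151/41 ≈ 22028.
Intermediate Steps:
g = 0 (g = 3/3 + 2/(-2) = 3*(⅓) + 2*(-½) = 1 - 1 = 0)
C(u, I) = 0 (C(u, I) = (u*(-2))*0 = -2*u*0 = 0)
n(W, Q) = 79/Q (n(W, Q) = 79/Q + 0/W = 79/Q + 0 = 79/Q)
n(3, -41) - 1*(-22030) = 79/(-41) - 1*(-22030) = 79*(-1/41) + 22030 = -79/41 + 22030 = 903151/41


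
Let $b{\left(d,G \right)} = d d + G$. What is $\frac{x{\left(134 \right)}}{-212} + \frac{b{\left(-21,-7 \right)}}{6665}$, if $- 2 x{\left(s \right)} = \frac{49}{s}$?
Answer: $\frac{805959}{12215440} \approx 0.065979$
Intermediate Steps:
$b{\left(d,G \right)} = G + d^{2}$ ($b{\left(d,G \right)} = d^{2} + G = G + d^{2}$)
$x{\left(s \right)} = - \frac{49}{2 s}$ ($x{\left(s \right)} = - \frac{49 \frac{1}{s}}{2} = - \frac{49}{2 s}$)
$\frac{x{\left(134 \right)}}{-212} + \frac{b{\left(-21,-7 \right)}}{6665} = \frac{\left(- \frac{49}{2}\right) \frac{1}{134}}{-212} + \frac{-7 + \left(-21\right)^{2}}{6665} = \left(- \frac{49}{2}\right) \frac{1}{134} \left(- \frac{1}{212}\right) + \left(-7 + 441\right) \frac{1}{6665} = \left(- \frac{49}{268}\right) \left(- \frac{1}{212}\right) + 434 \cdot \frac{1}{6665} = \frac{49}{56816} + \frac{14}{215} = \frac{805959}{12215440}$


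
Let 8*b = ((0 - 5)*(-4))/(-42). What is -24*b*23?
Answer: 230/7 ≈ 32.857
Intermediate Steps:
b = -5/84 (b = (((0 - 5)*(-4))/(-42))/8 = (-5*(-4)*(-1/42))/8 = (20*(-1/42))/8 = (⅛)*(-10/21) = -5/84 ≈ -0.059524)
-24*b*23 = -24*(-5/84)*23 = (10/7)*23 = 230/7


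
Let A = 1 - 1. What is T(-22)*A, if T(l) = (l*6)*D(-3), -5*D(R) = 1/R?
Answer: 0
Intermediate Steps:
D(R) = -1/(5*R)
A = 0
T(l) = 2*l/5 (T(l) = (l*6)*(-⅕/(-3)) = (6*l)*(-⅕*(-⅓)) = (6*l)*(1/15) = 2*l/5)
T(-22)*A = ((⅖)*(-22))*0 = -44/5*0 = 0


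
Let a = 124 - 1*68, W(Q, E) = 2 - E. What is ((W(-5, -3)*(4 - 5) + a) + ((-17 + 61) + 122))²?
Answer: 47089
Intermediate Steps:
a = 56 (a = 124 - 68 = 56)
((W(-5, -3)*(4 - 5) + a) + ((-17 + 61) + 122))² = (((2 - 1*(-3))*(4 - 5) + 56) + ((-17 + 61) + 122))² = (((2 + 3)*(-1) + 56) + (44 + 122))² = ((5*(-1) + 56) + 166)² = ((-5 + 56) + 166)² = (51 + 166)² = 217² = 47089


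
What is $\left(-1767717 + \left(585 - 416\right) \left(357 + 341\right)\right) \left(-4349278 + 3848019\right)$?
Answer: $826954541545$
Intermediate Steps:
$\left(-1767717 + \left(585 - 416\right) \left(357 + 341\right)\right) \left(-4349278 + 3848019\right) = \left(-1767717 + 169 \cdot 698\right) \left(-501259\right) = \left(-1767717 + 117962\right) \left(-501259\right) = \left(-1649755\right) \left(-501259\right) = 826954541545$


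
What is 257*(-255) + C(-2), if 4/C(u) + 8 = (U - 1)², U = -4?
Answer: -1114091/17 ≈ -65535.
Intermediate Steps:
C(u) = 4/17 (C(u) = 4/(-8 + (-4 - 1)²) = 4/(-8 + (-5)²) = 4/(-8 + 25) = 4/17)
257*(-255) + C(-2) = 257*(-255) + 4/17 = -65535 + 4/17 = -1114091/17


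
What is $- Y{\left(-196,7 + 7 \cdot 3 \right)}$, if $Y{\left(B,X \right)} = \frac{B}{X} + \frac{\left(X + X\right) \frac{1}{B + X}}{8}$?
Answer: $\frac{169}{24} \approx 7.0417$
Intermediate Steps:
$Y{\left(B,X \right)} = \frac{B}{X} + \frac{X}{4 \left(B + X\right)}$ ($Y{\left(B,X \right)} = \frac{B}{X} + \frac{2 X}{B + X} \frac{1}{8} = \frac{B}{X} + \frac{X}{4 \left(B + X\right)}$)
$- Y{\left(-196,7 + 7 \cdot 3 \right)} = - \frac{\left(-196\right)^{2} + \frac{\left(7 + 7 \cdot 3\right)^{2}}{4} - 196 \left(7 + 7 \cdot 3\right)}{\left(7 + 7 \cdot 3\right) \left(-196 + \left(7 + 7 \cdot 3\right)\right)} = - \frac{38416 + \frac{\left(7 + 21\right)^{2}}{4} - 196 \left(7 + 21\right)}{\left(7 + 21\right) \left(-196 + \left(7 + 21\right)\right)} = - \frac{38416 + \frac{28^{2}}{4} - 5488}{28 \left(-196 + 28\right)} = - \frac{38416 + \frac{1}{4} \cdot 784 - 5488}{28 \left(-168\right)} = - \frac{\left(-1\right) \left(38416 + 196 - 5488\right)}{28 \cdot 168} = - \frac{\left(-1\right) 33124}{28 \cdot 168} = \left(-1\right) \left(- \frac{169}{24}\right) = \frac{169}{24}$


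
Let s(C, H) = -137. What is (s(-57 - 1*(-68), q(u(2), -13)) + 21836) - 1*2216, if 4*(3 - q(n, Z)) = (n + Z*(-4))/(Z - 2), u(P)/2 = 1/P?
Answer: 19483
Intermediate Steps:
u(P) = 2/P
q(n, Z) = 3 - (n - 4*Z)/(4*(-2 + Z)) (q(n, Z) = 3 - (n + Z*(-4))/(4*(Z - 2)) = 3 - (n - 4*Z)/(4*(-2 + Z)))
(s(-57 - 1*(-68), q(u(2), -13)) + 21836) - 1*2216 = (-137 + 21836) - 1*2216 = 21699 - 2216 = 19483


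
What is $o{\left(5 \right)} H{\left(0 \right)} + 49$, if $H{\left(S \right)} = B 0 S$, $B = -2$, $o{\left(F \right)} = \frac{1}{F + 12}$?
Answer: $49$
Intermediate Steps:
$o{\left(F \right)} = \frac{1}{12 + F}$
$H{\left(S \right)} = 0$ ($H{\left(S \right)} = - 2 \cdot 0 S = \left(-2\right) 0 = 0$)
$o{\left(5 \right)} H{\left(0 \right)} + 49 = \frac{1}{12 + 5} \cdot 0 + 49 = \frac{1}{17} \cdot 0 + 49 = 0 + 49 = 49$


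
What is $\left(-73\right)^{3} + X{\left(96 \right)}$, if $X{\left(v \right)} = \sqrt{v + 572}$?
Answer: $-389017 + 2 \sqrt{167} \approx -3.8899 \cdot 10^{5}$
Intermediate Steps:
$X{\left(v \right)} = \sqrt{572 + v}$
$\left(-73\right)^{3} + X{\left(96 \right)} = \left(-73\right)^{3} + \sqrt{572 + 96} = -389017 + \sqrt{668} = -389017 + 2 \sqrt{167}$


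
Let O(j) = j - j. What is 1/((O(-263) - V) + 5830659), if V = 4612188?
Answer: 1/1218471 ≈ 8.2070e-7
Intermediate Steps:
O(j) = 0
1/((O(-263) - V) + 5830659) = 1/((0 - 1*4612188) + 5830659) = 1/((0 - 4612188) + 5830659) = 1/(-4612188 + 5830659) = 1/1218471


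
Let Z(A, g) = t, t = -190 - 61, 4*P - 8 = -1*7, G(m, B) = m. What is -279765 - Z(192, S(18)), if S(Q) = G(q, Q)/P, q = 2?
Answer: -279514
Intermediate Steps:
P = 1/4 (P = 2 + (-1*7)/4 = 2 + (1/4)*(-7) = 2 - 7/4 = 1/4 ≈ 0.25000)
S(Q) = 8 (S(Q) = 2/(1/4) = 2*4 = 8)
t = -251
Z(A, g) = -251
-279765 - Z(192, S(18)) = -279765 - 1*(-251) = -279765 + 251 = -279514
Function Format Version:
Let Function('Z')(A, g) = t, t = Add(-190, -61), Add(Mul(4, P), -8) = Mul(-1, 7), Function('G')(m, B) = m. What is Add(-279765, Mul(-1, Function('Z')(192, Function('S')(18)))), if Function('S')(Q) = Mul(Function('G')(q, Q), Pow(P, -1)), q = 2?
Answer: -279514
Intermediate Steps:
P = Rational(1, 4) (P = Add(2, Mul(Rational(1, 4), Mul(-1, 7))) = Add(2, Mul(Rational(1, 4), -7)) = Add(2, Rational(-7, 4)) = Rational(1, 4) ≈ 0.25000)
Function('S')(Q) = 8 (Function('S')(Q) = Mul(2, Pow(Rational(1, 4), -1)) = Mul(2, 4) = 8)
t = -251
Function('Z')(A, g) = -251
Add(-279765, Mul(-1, Function('Z')(192, Function('S')(18)))) = Add(-279765, Mul(-1, -251)) = Add(-279765, 251) = -279514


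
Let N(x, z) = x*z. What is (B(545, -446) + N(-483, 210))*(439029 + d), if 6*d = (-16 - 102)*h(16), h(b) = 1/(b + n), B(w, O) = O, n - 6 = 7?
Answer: -3891201090464/87 ≈ -4.4726e+10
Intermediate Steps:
n = 13 (n = 6 + 7 = 13)
h(b) = 1/(13 + b) (h(b) = 1/(b + 13) = 1/(13 + b))
d = -59/87 (d = ((-16 - 102)/(13 + 16))/6 = (-118/29)/6 = (-118*1/29)/6 = (⅙)*(-118/29) = -59/87 ≈ -0.67816)
(B(545, -446) + N(-483, 210))*(439029 + d) = (-446 - 483*210)*(439029 - 59/87) = (-446 - 101430)*(38195464/87) = -101876*38195464/87 = -3891201090464/87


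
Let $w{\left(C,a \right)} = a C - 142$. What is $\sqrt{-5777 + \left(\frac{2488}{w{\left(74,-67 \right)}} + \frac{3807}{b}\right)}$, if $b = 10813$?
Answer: $\frac{4 i \sqrt{2745145436389323}}{2757315} \approx 76.007 i$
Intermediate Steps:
$w{\left(C,a \right)} = -142 + C a$ ($w{\left(C,a \right)} = C a - 142 = -142 + C a$)
$\sqrt{-5777 + \left(\frac{2488}{w{\left(74,-67 \right)}} + \frac{3807}{b}\right)} = \sqrt{-5777 + \left(\frac{2488}{-142 + 74 \left(-67\right)} + \frac{3807}{10813}\right)} = \sqrt{-5777 + \left(\frac{2488}{-142 - 4958} + 3807 \cdot \frac{1}{10813}\right)} = \sqrt{-5777 + \left(\frac{2488}{-5100} + \frac{3807}{10813}\right)} = \sqrt{-5777 + \left(2488 \left(- \frac{1}{5100}\right) + \frac{3807}{10813}\right)} = \sqrt{-5777 + \left(- \frac{622}{1275} + \frac{3807}{10813}\right)} = \sqrt{-5777 - \frac{1871761}{13786575}} = \sqrt{- \frac{79646915536}{13786575}} = \frac{4 i \sqrt{2745145436389323}}{2757315}$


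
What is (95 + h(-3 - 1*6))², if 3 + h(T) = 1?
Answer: 8649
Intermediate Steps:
h(T) = -2 (h(T) = -3 + 1 = -2)
(95 + h(-3 - 1*6))² = (95 - 2)² = 93² = 8649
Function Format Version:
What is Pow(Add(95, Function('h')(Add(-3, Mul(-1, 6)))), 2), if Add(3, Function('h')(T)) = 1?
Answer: 8649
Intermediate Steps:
Function('h')(T) = -2 (Function('h')(T) = Add(-3, 1) = -2)
Pow(Add(95, Function('h')(Add(-3, Mul(-1, 6)))), 2) = Pow(Add(95, -2), 2) = Pow(93, 2) = 8649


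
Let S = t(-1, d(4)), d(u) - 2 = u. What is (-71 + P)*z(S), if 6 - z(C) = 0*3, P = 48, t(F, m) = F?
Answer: -138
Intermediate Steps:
d(u) = 2 + u
S = -1
z(C) = 6 (z(C) = 6 - 0*3 = 6 - 1*0 = 6 + 0 = 6)
(-71 + P)*z(S) = (-71 + 48)*6 = -23*6 = -138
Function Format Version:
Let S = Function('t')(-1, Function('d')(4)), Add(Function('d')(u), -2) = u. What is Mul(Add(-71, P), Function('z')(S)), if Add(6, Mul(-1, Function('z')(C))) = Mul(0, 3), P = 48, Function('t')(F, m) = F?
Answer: -138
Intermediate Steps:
Function('d')(u) = Add(2, u)
S = -1
Function('z')(C) = 6 (Function('z')(C) = Add(6, Mul(-1, Mul(0, 3))) = Add(6, Mul(-1, 0)) = Add(6, 0) = 6)
Mul(Add(-71, P), Function('z')(S)) = Mul(Add(-71, 48), 6) = Mul(-23, 6) = -138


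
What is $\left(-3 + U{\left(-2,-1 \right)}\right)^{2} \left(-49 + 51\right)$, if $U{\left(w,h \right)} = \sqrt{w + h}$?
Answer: $12 - 12 i \sqrt{3} \approx 12.0 - 20.785 i$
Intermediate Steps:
$U{\left(w,h \right)} = \sqrt{h + w}$
$\left(-3 + U{\left(-2,-1 \right)}\right)^{2} \left(-49 + 51\right) = \left(-3 + \sqrt{-1 - 2}\right)^{2} \left(-49 + 51\right) = \left(-3 + \sqrt{-3}\right)^{2} \cdot 2 = \left(-3 + i \sqrt{3}\right)^{2} \cdot 2 = 2 \left(-3 + i \sqrt{3}\right)^{2}$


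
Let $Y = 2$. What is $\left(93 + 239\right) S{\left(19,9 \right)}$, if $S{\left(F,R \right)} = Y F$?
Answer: $12616$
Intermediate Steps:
$S{\left(F,R \right)} = 2 F$
$\left(93 + 239\right) S{\left(19,9 \right)} = \left(93 + 239\right) 2 \cdot 19 = 332 \cdot 38 = 12616$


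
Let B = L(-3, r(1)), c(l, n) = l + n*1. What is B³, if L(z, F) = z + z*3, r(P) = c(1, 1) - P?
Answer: -1728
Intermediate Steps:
c(l, n) = l + n
r(P) = 2 - P (r(P) = (1 + 1) - P = 2 - P)
L(z, F) = 4*z (L(z, F) = z + 3*z = 4*z)
B = -12 (B = 4*(-3) = -12)
B³ = (-12)³ = -1728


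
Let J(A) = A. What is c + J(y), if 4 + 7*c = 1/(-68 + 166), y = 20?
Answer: 13329/686 ≈ 19.430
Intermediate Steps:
c = -391/686 (c = -4/7 + 1/(7*(-68 + 166)) = -4/7 + (⅐)/98 = -4/7 + (⅐)*(1/98) = -4/7 + 1/686 = -391/686 ≈ -0.56997)
c + J(y) = -391/686 + 20 = 13329/686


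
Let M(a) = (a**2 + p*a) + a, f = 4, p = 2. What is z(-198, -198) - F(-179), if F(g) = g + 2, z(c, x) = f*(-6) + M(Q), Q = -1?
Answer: 151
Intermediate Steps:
M(a) = a**2 + 3*a (M(a) = (a**2 + 2*a) + a = a**2 + 3*a)
z(c, x) = -26 (z(c, x) = 4*(-6) - (3 - 1) = -24 - 1*2 = -24 - 2 = -26)
F(g) = 2 + g
z(-198, -198) - F(-179) = -26 - (2 - 179) = -26 - 1*(-177) = -26 + 177 = 151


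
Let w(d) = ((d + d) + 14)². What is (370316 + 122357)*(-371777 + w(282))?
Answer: -18570323389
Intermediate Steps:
w(d) = (14 + 2*d)² (w(d) = (2*d + 14)² = (14 + 2*d)²)
(370316 + 122357)*(-371777 + w(282)) = (370316 + 122357)*(-371777 + 4*(7 + 282)²) = 492673*(-371777 + 4*289²) = 492673*(-371777 + 4*83521) = 492673*(-371777 + 334084) = 492673*(-37693) = -18570323389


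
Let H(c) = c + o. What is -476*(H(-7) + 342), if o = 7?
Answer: -162792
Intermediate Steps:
H(c) = 7 + c (H(c) = c + 7 = 7 + c)
-476*(H(-7) + 342) = -476*((7 - 7) + 342) = -476*(0 + 342) = -476*342 = -162792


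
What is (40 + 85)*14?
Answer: 1750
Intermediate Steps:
(40 + 85)*14 = 125*14 = 1750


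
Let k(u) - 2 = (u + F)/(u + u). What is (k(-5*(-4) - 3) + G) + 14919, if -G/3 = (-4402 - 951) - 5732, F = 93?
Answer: 819047/17 ≈ 48179.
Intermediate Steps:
G = 33255 (G = -3*((-4402 - 951) - 5732) = -3*(-5353 - 5732) = -3*(-11085) = 33255)
k(u) = 2 + (93 + u)/(2*u) (k(u) = 2 + (u + 93)/(u + u) = 2 + (93 + u)/((2*u)) = 2 + (93 + u)*(1/(2*u)) = 2 + (93 + u)/(2*u))
(k(-5*(-4) - 3) + G) + 14919 = ((93 + 5*(-5*(-4) - 3))/(2*(-5*(-4) - 3)) + 33255) + 14919 = ((93 + 5*(20 - 3))/(2*(20 - 3)) + 33255) + 14919 = ((½)*(93 + 5*17)/17 + 33255) + 14919 = ((½)*(1/17)*(93 + 85) + 33255) + 14919 = ((½)*(1/17)*178 + 33255) + 14919 = (89/17 + 33255) + 14919 = 565424/17 + 14919 = 819047/17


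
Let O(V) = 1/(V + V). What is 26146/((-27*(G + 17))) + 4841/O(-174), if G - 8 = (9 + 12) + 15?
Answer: -2774674342/1647 ≈ -1.6847e+6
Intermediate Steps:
O(V) = 1/(2*V)
G = 44 (G = 8 + ((9 + 12) + 15) = 8 + (21 + 15) = 8 + 36 = 44)
26146/((-27*(G + 17))) + 4841/O(-174) = 26146/((-27*(44 + 17))) + 4841/(((1/2)/(-174))) = 26146/((-27*61)) + 4841/(((1/2)*(-1/174))) = 26146/(-1647) + 4841/(-1/348) = 26146*(-1/1647) + 4841*(-348) = -26146/1647 - 1684668 = -2774674342/1647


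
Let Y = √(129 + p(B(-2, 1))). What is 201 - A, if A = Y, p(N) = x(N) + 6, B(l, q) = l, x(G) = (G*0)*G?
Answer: 201 - 3*√15 ≈ 189.38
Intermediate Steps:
x(G) = 0 (x(G) = 0*G = 0)
p(N) = 6 (p(N) = 0 + 6 = 6)
Y = 3*√15 (Y = √(129 + 6) = √135 = 3*√15 ≈ 11.619)
A = 3*√15 ≈ 11.619
201 - A = 201 - 3*√15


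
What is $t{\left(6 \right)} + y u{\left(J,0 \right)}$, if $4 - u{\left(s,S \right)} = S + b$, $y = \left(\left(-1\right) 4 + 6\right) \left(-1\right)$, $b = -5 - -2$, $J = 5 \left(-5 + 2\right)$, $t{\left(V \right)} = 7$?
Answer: $-7$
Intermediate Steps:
$J = -15$ ($J = 5 \left(-3\right) = -15$)
$b = -3$ ($b = -5 + 2 = -3$)
$y = -2$ ($y = \left(-4 + 6\right) \left(-1\right) = 2 \left(-1\right) = -2$)
$u{\left(s,S \right)} = 7 - S$ ($u{\left(s,S \right)} = 4 - \left(S - 3\right) = 4 - \left(-3 + S\right) = 7 - S$)
$t{\left(6 \right)} + y u{\left(J,0 \right)} = 7 - 2 \left(7 - 0\right) = 7 - 2 \left(7 + 0\right) = 7 - 14 = -7$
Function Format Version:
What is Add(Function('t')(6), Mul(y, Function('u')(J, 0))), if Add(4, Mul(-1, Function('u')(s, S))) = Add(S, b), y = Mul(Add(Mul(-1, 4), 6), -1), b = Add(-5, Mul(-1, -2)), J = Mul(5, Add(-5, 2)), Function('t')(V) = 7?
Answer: -7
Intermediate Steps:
J = -15 (J = Mul(5, -3) = -15)
b = -3 (b = Add(-5, 2) = -3)
y = -2 (y = Mul(Add(-4, 6), -1) = Mul(2, -1) = -2)
Function('u')(s, S) = Add(7, Mul(-1, S)) (Function('u')(s, S) = Add(4, Mul(-1, Add(S, -3))) = Add(4, Mul(-1, Add(-3, S))) = Add(4, Add(3, Mul(-1, S))) = Add(7, Mul(-1, S)))
Add(Function('t')(6), Mul(y, Function('u')(J, 0))) = Add(7, Mul(-2, Add(7, Mul(-1, 0)))) = Add(7, Mul(-2, Add(7, 0))) = Add(7, Mul(-2, 7)) = Add(7, -14) = -7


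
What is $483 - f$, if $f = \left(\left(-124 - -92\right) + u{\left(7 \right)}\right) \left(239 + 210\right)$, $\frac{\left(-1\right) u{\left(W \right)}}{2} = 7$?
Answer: $21137$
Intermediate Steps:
$u{\left(W \right)} = -14$ ($u{\left(W \right)} = \left(-2\right) 7 = -14$)
$f = -20654$ ($f = \left(\left(-124 - -92\right) - 14\right) \left(239 + 210\right) = \left(\left(-124 + 92\right) - 14\right) 449 = \left(-32 - 14\right) 449 = \left(-46\right) 449 = -20654$)
$483 - f = 483 - -20654 = 483 + 20654 = 21137$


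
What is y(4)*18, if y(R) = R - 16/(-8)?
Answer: 108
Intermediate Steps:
y(R) = 2 + R (y(R) = R - 16*(-⅛) = R + 2 = 2 + R)
y(4)*18 = (2 + 4)*18 = 6*18 = 108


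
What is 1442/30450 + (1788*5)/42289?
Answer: 23800267/91978575 ≈ 0.25876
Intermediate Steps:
1442/30450 + (1788*5)/42289 = 1442*(1/30450) + 8940*(1/42289) = 103/2175 + 8940/42289 = 23800267/91978575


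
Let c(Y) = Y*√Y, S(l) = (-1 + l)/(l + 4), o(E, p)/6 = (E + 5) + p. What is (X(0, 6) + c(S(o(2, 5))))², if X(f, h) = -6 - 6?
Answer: 63570455/438976 - 213*√1349/361 ≈ 123.14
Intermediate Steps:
o(E, p) = 30 + 6*E + 6*p (o(E, p) = 6*((E + 5) + p) = 6*((5 + E) + p) = 6*(5 + E + p) = 30 + 6*E + 6*p)
S(l) = (-1 + l)/(4 + l)
c(Y) = Y^(3/2)
X(f, h) = -12
(X(0, 6) + c(S(o(2, 5))))² = (-12 + ((-1 + (30 + 6*2 + 6*5))/(4 + (30 + 6*2 + 6*5)))^(3/2))² = (-12 + ((-1 + (30 + 12 + 30))/(4 + (30 + 12 + 30)))^(3/2))² = (-12 + ((-1 + 72)/(4 + 72))^(3/2))² = (-12 + (71/76)^(3/2))² = (-12 + 71*√1349/2888)²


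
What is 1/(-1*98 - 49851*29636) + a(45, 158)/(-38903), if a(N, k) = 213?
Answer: -315301503035/57587666005292 ≈ -0.0054752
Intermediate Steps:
1/(-1*98 - 49851*29636) + a(45, 158)/(-38903) = 1/(-1*98 - 49851*29636) + 213/(-38903) = (1/29636)/(-98 - 49851) + 213*(-1/38903) = (1/29636)/(-49949) - 213/38903 = -1/49949*1/29636 - 213/38903 = -1/1480288564 - 213/38903 = -315301503035/57587666005292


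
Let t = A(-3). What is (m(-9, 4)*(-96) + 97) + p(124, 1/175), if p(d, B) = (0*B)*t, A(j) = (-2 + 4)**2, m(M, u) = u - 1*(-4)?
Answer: -671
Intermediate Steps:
m(M, u) = 4 + u (m(M, u) = u + 4 = 4 + u)
A(j) = 4 (A(j) = 2**2 = 4)
t = 4
p(d, B) = 0 (p(d, B) = (0*B)*4 = 0*4 = 0)
(m(-9, 4)*(-96) + 97) + p(124, 1/175) = ((4 + 4)*(-96) + 97) + 0 = (8*(-96) + 97) + 0 = (-768 + 97) + 0 = -671 + 0 = -671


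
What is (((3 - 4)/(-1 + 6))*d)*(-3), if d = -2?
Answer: -6/5 ≈ -1.2000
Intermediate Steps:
(((3 - 4)/(-1 + 6))*d)*(-3) = (((3 - 4)/(-1 + 6))*(-2))*(-3) = (-1/5*(-2))*(-3) = (-1*⅕*(-2))*(-3) = -⅕*(-2)*(-3) = (⅖)*(-3) = -6/5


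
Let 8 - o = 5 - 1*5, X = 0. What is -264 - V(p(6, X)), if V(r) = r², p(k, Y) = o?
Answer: -328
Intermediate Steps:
o = 8 (o = 8 - (5 - 1*5) = 8 - (5 - 5) = 8 - 1*0 = 8 + 0 = 8)
p(k, Y) = 8
-264 - V(p(6, X)) = -264 - 1*8² = -264 - 1*64 = -264 - 64 = -328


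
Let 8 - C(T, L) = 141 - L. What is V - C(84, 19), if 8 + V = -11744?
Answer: -11638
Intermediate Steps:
V = -11752 (V = -8 - 11744 = -11752)
C(T, L) = -133 + L (C(T, L) = 8 - (141 - L) = 8 + (-141 + L) = -133 + L)
V - C(84, 19) = -11752 - (-133 + 19) = -11752 - 1*(-114) = -11752 + 114 = -11638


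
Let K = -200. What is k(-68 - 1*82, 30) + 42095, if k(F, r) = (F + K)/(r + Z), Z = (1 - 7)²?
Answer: 1388960/33 ≈ 42090.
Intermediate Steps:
Z = 36 (Z = (-6)² = 36)
k(F, r) = (-200 + F)/(36 + r) (k(F, r) = (F - 200)/(r + 36) = (-200 + F)/(36 + r))
k(-68 - 1*82, 30) + 42095 = (-200 + (-68 - 1*82))/(36 + 30) + 42095 = (-200 + (-68 - 82))/66 + 42095 = (-200 - 150)/66 + 42095 = (1/66)*(-350) + 42095 = -175/33 + 42095 = 1388960/33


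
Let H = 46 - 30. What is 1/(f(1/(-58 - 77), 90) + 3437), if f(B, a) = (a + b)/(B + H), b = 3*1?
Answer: 2159/7433038 ≈ 0.00029046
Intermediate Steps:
b = 3
H = 16
f(B, a) = (3 + a)/(16 + B) (f(B, a) = (a + 3)/(B + 16) = (3 + a)/(16 + B))
1/(f(1/(-58 - 77), 90) + 3437) = 1/((3 + 90)/(16 + 1/(-58 - 77)) + 3437) = 1/(93/(16 + 1/(-135)) + 3437) = 1/(93/(16 - 1/135) + 3437) = 1/(93/(2159/135) + 3437) = 1/((135/2159)*93 + 3437) = 1/(12555/2159 + 3437) = 1/(7433038/2159) = 2159/7433038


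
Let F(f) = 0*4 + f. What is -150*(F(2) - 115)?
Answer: 16950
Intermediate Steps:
F(f) = f (F(f) = 0 + f = f)
-150*(F(2) - 115) = -150*(2 - 115) = -150*(-113) = 16950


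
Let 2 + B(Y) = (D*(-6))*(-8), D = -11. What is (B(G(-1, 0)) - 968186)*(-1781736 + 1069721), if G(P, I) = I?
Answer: 689740322740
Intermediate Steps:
B(Y) = -530 (B(Y) = -2 - 11*(-6)*(-8) = -2 + 66*(-8) = -2 - 528 = -530)
(B(G(-1, 0)) - 968186)*(-1781736 + 1069721) = (-530 - 968186)*(-1781736 + 1069721) = -968716*(-712015) = 689740322740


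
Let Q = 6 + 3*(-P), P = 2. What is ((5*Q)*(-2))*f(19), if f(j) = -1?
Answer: 0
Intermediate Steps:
Q = 0 (Q = 6 + 3*(-1*2) = 6 + 3*(-2) = 6 - 6 = 0)
((5*Q)*(-2))*f(19) = ((5*0)*(-2))*(-1) = (0*(-2))*(-1) = 0*(-1) = 0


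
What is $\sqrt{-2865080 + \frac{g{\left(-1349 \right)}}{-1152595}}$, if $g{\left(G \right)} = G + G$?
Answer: $\frac{11 i \sqrt{31456097689178890}}{1152595} \approx 1692.7 i$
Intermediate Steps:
$g{\left(G \right)} = 2 G$
$\sqrt{-2865080 + \frac{g{\left(-1349 \right)}}{-1152595}} = \sqrt{-2865080 + \frac{2 \left(-1349\right)}{-1152595}} = \sqrt{-2865080 - - \frac{2698}{1152595}} = \sqrt{-2865080 + \frac{2698}{1152595}} = \sqrt{- \frac{3302276879902}{1152595}} = \frac{11 i \sqrt{31456097689178890}}{1152595}$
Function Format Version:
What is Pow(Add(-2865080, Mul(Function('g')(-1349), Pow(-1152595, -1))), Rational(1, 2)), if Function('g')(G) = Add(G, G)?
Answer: Mul(Rational(11, 1152595), I, Pow(31456097689178890, Rational(1, 2))) ≈ Mul(1692.7, I)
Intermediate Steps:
Function('g')(G) = Mul(2, G)
Pow(Add(-2865080, Mul(Function('g')(-1349), Pow(-1152595, -1))), Rational(1, 2)) = Pow(Add(-2865080, Mul(Mul(2, -1349), Pow(-1152595, -1))), Rational(1, 2)) = Pow(Add(-2865080, Mul(-2698, Rational(-1, 1152595))), Rational(1, 2)) = Pow(Add(-2865080, Rational(2698, 1152595)), Rational(1, 2)) = Pow(Rational(-3302276879902, 1152595), Rational(1, 2)) = Mul(Rational(11, 1152595), I, Pow(31456097689178890, Rational(1, 2)))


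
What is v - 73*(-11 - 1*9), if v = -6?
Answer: 1454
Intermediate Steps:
v - 73*(-11 - 1*9) = -6 - 73*(-11 - 1*9) = -6 - 73*(-11 - 9) = -6 - 73*(-20) = -6 + 1460 = 1454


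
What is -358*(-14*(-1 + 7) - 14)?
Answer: 35084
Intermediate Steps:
-358*(-14*(-1 + 7) - 14) = -358*(-14*6 - 14) = -358*(-84 - 14) = -358*(-98) = 35084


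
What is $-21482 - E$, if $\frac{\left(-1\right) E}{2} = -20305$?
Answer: $-62092$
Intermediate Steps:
$E = 40610$ ($E = \left(-2\right) \left(-20305\right) = 40610$)
$-21482 - E = -21482 - 40610 = -62092$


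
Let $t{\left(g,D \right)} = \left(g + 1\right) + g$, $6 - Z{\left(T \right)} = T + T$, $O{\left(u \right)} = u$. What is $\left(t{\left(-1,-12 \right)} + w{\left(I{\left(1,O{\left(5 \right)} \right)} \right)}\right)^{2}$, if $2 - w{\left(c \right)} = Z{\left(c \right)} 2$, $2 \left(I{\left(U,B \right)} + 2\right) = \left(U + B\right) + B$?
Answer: $9$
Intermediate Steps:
$Z{\left(T \right)} = 6 - 2 T$ ($Z{\left(T \right)} = 6 - \left(T + T\right) = 6 - 2 T$)
$I{\left(U,B \right)} = -2 + B + \frac{U}{2}$ ($I{\left(U,B \right)} = -2 + \frac{\left(U + B\right) + B}{2} = -2 + \frac{\left(B + U\right) + B}{2} = -2 + \frac{U + 2 B}{2} = -2 + \left(B + \frac{U}{2}\right) = -2 + B + \frac{U}{2}$)
$t{\left(g,D \right)} = 1 + 2 g$ ($t{\left(g,D \right)} = \left(1 + g\right) + g = 1 + 2 g$)
$w{\left(c \right)} = -10 + 4 c$ ($w{\left(c \right)} = 2 - \left(6 - 2 c\right) 2 = 2 - \left(12 - 4 c\right) = 2 + \left(-12 + 4 c\right) = -10 + 4 c$)
$\left(t{\left(-1,-12 \right)} + w{\left(I{\left(1,O{\left(5 \right)} \right)} \right)}\right)^{2} = \left(\left(1 + 2 \left(-1\right)\right) - \left(10 - 4 \left(-2 + 5 + \frac{1}{2} \cdot 1\right)\right)\right)^{2} = \left(\left(1 - 2\right) - \left(10 - 4 \left(-2 + 5 + \frac{1}{2}\right)\right)\right)^{2} = \left(-1 + \left(-10 + 4 \cdot \frac{7}{2}\right)\right)^{2} = \left(-1 + \left(-10 + 14\right)\right)^{2} = \left(-1 + 4\right)^{2} = 3^{2} = 9$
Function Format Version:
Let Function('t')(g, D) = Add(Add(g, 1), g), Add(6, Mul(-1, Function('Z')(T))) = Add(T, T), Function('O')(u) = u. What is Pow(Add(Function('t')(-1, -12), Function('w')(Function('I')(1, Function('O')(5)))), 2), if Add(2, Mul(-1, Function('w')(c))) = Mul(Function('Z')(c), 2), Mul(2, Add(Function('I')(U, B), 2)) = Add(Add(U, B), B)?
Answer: 9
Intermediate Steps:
Function('Z')(T) = Add(6, Mul(-2, T)) (Function('Z')(T) = Add(6, Mul(-1, Add(T, T))) = Add(6, Mul(-1, Mul(2, T))) = Add(6, Mul(-2, T)))
Function('I')(U, B) = Add(-2, B, Mul(Rational(1, 2), U)) (Function('I')(U, B) = Add(-2, Mul(Rational(1, 2), Add(Add(U, B), B))) = Add(-2, Mul(Rational(1, 2), Add(Add(B, U), B))) = Add(-2, Mul(Rational(1, 2), Add(U, Mul(2, B)))) = Add(-2, Add(B, Mul(Rational(1, 2), U))) = Add(-2, B, Mul(Rational(1, 2), U)))
Function('t')(g, D) = Add(1, Mul(2, g)) (Function('t')(g, D) = Add(Add(1, g), g) = Add(1, Mul(2, g)))
Function('w')(c) = Add(-10, Mul(4, c)) (Function('w')(c) = Add(2, Mul(-1, Mul(Add(6, Mul(-2, c)), 2))) = Add(2, Mul(-1, Add(12, Mul(-4, c)))) = Add(2, Add(-12, Mul(4, c))) = Add(-10, Mul(4, c)))
Pow(Add(Function('t')(-1, -12), Function('w')(Function('I')(1, Function('O')(5)))), 2) = Pow(Add(Add(1, Mul(2, -1)), Add(-10, Mul(4, Add(-2, 5, Mul(Rational(1, 2), 1))))), 2) = Pow(Add(Add(1, -2), Add(-10, Mul(4, Add(-2, 5, Rational(1, 2))))), 2) = Pow(Add(-1, Add(-10, Mul(4, Rational(7, 2)))), 2) = Pow(Add(-1, Add(-10, 14)), 2) = Pow(Add(-1, 4), 2) = Pow(3, 2) = 9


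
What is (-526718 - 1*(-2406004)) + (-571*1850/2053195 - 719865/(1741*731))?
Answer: 57772352063781237/30741667457 ≈ 1.8793e+6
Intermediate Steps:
(-526718 - 1*(-2406004)) + (-571*1850/2053195 - 719865/(1741*731)) = (-526718 + 2406004) + (-1056350*1/2053195 - 719865/1272671) = 1879286 + (-211270/410639 - 719865*1/1272671) = 1879286 + (-211270/410639 - 42345/74863) = 1879286 - 33204814465/30741667457 = 57772352063781237/30741667457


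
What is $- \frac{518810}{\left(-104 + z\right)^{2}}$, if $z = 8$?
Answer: $- \frac{259405}{4608} \approx -56.294$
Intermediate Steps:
$- \frac{518810}{\left(-104 + z\right)^{2}} = - \frac{518810}{\left(-104 + 8\right)^{2}} = - \frac{518810}{\left(-96\right)^{2}} = - \frac{518810}{9216} = \left(-518810\right) \frac{1}{9216} = - \frac{259405}{4608}$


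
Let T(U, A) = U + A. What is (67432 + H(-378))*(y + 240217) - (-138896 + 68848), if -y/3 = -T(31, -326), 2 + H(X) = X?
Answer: 16047759312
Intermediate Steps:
H(X) = -2 + X
T(U, A) = A + U
y = -885 (y = -(-3)*(-326 + 31) = -(-3)*(-295) = -3*295 = -885)
(67432 + H(-378))*(y + 240217) - (-138896 + 68848) = (67432 + (-2 - 378))*(-885 + 240217) - (-138896 + 68848) = (67432 - 380)*239332 - 1*(-70048) = 67052*239332 + 70048 = 16047689264 + 70048 = 16047759312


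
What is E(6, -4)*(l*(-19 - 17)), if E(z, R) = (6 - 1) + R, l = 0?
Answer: 0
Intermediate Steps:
E(z, R) = 5 + R
E(6, -4)*(l*(-19 - 17)) = (5 - 4)*(0*(-19 - 17)) = 1*(0*(-36)) = 1*0 = 0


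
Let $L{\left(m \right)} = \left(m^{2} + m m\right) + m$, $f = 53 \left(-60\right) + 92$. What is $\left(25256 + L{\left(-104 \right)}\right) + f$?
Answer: $43696$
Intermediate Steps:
$f = -3088$ ($f = -3180 + 92 = -3088$)
$L{\left(m \right)} = m + 2 m^{2}$ ($L{\left(m \right)} = \left(m^{2} + m^{2}\right) + m = 2 m^{2} + m = m + 2 m^{2}$)
$\left(25256 + L{\left(-104 \right)}\right) + f = \left(25256 - 104 \left(1 + 2 \left(-104\right)\right)\right) - 3088 = \left(25256 - 104 \left(1 - 208\right)\right) - 3088 = \left(25256 - -21528\right) - 3088 = \left(25256 + 21528\right) - 3088 = 46784 - 3088 = 43696$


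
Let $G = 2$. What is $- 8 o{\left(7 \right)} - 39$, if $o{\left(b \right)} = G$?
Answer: $-55$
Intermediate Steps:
$o{\left(b \right)} = 2$
$- 8 o{\left(7 \right)} - 39 = \left(-8\right) 2 - 39 = -16 - 39 = -55$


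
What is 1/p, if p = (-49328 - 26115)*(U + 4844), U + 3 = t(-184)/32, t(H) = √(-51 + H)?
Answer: -105472/38520438125951 + 32*I*√235/1810460591919697 ≈ -2.7381e-9 + 2.7095e-13*I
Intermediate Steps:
U = -3 + I*√235/32 (U = -3 + √(-51 - 184)/32 = -3 + √(-235)*(1/32) = -3 + (I*√235)*(1/32) = -3 + I*√235/32 ≈ -3.0 + 0.47905*I)
p = -365219563 - 75443*I*√235/32 (p = (-49328 - 26115)*((-3 + I*√235/32) + 4844) = -75443*(4841 + I*√235/32) = -365219563 - 75443*I*√235/32 ≈ -3.6522e+8 - 36141.0*I)
1/p = 1/(-365219563 - 75443*I*√235/32)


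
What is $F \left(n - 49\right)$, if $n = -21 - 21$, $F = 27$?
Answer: $-2457$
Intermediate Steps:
$n = -42$ ($n = -21 - 21 = -42$)
$F \left(n - 49\right) = 27 \left(-42 - 49\right) = 27 \left(-91\right) = -2457$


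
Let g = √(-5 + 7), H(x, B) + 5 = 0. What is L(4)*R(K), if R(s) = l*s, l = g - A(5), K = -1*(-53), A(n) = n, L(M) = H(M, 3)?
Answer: 1325 - 265*√2 ≈ 950.23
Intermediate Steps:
H(x, B) = -5 (H(x, B) = -5 + 0 = -5)
L(M) = -5
g = √2 ≈ 1.4142
K = 53
l = -5 + √2 (l = √2 - 1*5 = √2 - 5 = -5 + √2 ≈ -3.5858)
R(s) = s*(-5 + √2) (R(s) = (-5 + √2)*s = s*(-5 + √2))
L(4)*R(K) = -265*(-5 + √2) = -5*(-265 + 53*√2) = 1325 - 265*√2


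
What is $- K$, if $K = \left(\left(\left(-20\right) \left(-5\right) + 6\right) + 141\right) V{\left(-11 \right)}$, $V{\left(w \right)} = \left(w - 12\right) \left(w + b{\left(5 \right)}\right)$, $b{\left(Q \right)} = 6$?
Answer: $-28405$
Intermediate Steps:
$V{\left(w \right)} = \left(-12 + w\right) \left(6 + w\right)$ ($V{\left(w \right)} = \left(w - 12\right) \left(w + 6\right) = \left(-12 + w\right) \left(6 + w\right)$)
$K = 28405$ ($K = \left(\left(\left(-20\right) \left(-5\right) + 6\right) + 141\right) \left(-72 + \left(-11\right)^{2} - -66\right) = \left(\left(100 + 6\right) + 141\right) \left(-72 + 121 + 66\right) = \left(106 + 141\right) 115 = 247 \cdot 115 = 28405$)
$- K = \left(-1\right) 28405 = -28405$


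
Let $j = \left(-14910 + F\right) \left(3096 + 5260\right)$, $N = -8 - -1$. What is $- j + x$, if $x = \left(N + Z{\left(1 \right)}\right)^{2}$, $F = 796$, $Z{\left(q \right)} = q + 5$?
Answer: $117936585$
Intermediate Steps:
$Z{\left(q \right)} = 5 + q$
$N = -7$ ($N = -8 + 1 = -7$)
$j = -117936584$ ($j = \left(-14910 + 796\right) \left(3096 + 5260\right) = \left(-14114\right) 8356 = -117936584$)
$x = 1$ ($x = \left(-7 + \left(5 + 1\right)\right)^{2} = \left(-7 + 6\right)^{2} = \left(-1\right)^{2} = 1$)
$- j + x = \left(-1\right) \left(-117936584\right) + 1 = 117936584 + 1 = 117936585$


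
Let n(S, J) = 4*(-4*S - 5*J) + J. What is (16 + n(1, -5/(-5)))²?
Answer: 361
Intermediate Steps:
n(S, J) = -19*J - 16*S (n(S, J) = 4*(-5*J - 4*S) + J = (-20*J - 16*S) + J = -19*J - 16*S)
(16 + n(1, -5/(-5)))² = (16 + (-(-95)/(-5) - 16*1))² = (16 + (-(-95)*(-1)/5 - 16))² = (16 + (-19*1 - 16))² = (16 + (-19 - 16))² = (16 - 35)² = (-19)² = 361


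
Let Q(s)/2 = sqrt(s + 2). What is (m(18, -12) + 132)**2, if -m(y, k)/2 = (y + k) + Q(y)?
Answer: 14720 - 1920*sqrt(5) ≈ 10427.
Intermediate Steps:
Q(s) = 2*sqrt(2 + s) (Q(s) = 2*sqrt(s + 2) = 2*sqrt(2 + s))
m(y, k) = -4*sqrt(2 + y) - 2*k - 2*y (m(y, k) = -2*((y + k) + 2*sqrt(2 + y)) = -2*((k + y) + 2*sqrt(2 + y)) = -2*(k + y + 2*sqrt(2 + y)) = -4*sqrt(2 + y) - 2*k - 2*y)
(m(18, -12) + 132)**2 = ((-4*sqrt(2 + 18) - 2*(-12) - 2*18) + 132)**2 = ((-8*sqrt(5) + 24 - 36) + 132)**2 = ((-12 - 8*sqrt(5)) + 132)**2 = (120 - 8*sqrt(5))**2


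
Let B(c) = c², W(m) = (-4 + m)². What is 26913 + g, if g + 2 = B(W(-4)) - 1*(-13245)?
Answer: 44252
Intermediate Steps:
g = 17339 (g = -2 + (((-4 - 4)²)² - 1*(-13245)) = -2 + (((-8)²)² + 13245) = -2 + (64² + 13245) = -2 + (4096 + 13245) = -2 + 17341 = 17339)
26913 + g = 26913 + 17339 = 44252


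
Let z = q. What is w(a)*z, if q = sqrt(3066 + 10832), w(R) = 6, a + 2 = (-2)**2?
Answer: 6*sqrt(13898) ≈ 707.34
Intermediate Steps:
a = 2 (a = -2 + (-2)**2 = -2 + 4 = 2)
q = sqrt(13898) ≈ 117.89
z = sqrt(13898) ≈ 117.89
w(a)*z = 6*sqrt(13898)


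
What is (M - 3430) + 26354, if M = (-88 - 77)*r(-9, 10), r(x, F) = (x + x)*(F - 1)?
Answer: 49654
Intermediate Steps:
r(x, F) = 2*x*(-1 + F) (r(x, F) = (2*x)*(-1 + F) = 2*x*(-1 + F))
M = 26730 (M = (-88 - 77)*(2*(-9)*(-1 + 10)) = -330*(-9)*9 = -165*(-162) = 26730)
(M - 3430) + 26354 = (26730 - 3430) + 26354 = 23300 + 26354 = 49654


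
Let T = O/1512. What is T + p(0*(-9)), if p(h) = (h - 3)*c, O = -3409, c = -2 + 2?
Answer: -487/216 ≈ -2.2546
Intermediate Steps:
c = 0
p(h) = 0 (p(h) = (h - 3)*0 = (-3 + h)*0 = 0)
T = -487/216 (T = -3409/1512 = -3409*1/1512 = -487/216 ≈ -2.2546)
T + p(0*(-9)) = -487/216 + 0 = -487/216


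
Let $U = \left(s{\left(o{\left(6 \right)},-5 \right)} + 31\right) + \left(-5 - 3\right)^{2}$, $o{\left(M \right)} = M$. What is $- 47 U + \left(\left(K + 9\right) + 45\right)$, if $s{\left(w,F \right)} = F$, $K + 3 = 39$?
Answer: $-4140$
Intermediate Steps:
$K = 36$ ($K = -3 + 39 = 36$)
$U = 90$ ($U = \left(-5 + 31\right) + \left(-5 - 3\right)^{2} = 26 + \left(-8\right)^{2} = 26 + 64 = 90$)
$- 47 U + \left(\left(K + 9\right) + 45\right) = \left(-47\right) 90 + \left(\left(36 + 9\right) + 45\right) = -4230 + \left(45 + 45\right) = -4230 + 90 = -4140$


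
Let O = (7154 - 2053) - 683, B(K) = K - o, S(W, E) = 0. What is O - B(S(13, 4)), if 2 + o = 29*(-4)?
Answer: 4300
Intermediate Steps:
o = -118 (o = -2 + 29*(-4) = -2 - 116 = -118)
B(K) = 118 + K (B(K) = K - 1*(-118) = K + 118 = 118 + K)
O = 4418 (O = 5101 - 683 = 4418)
O - B(S(13, 4)) = 4418 - (118 + 0) = 4418 - 1*118 = 4418 - 118 = 4300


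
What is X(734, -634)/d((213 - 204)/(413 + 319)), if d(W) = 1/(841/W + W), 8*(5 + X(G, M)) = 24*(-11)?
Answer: -951325915/366 ≈ -2.5993e+6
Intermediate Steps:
X(G, M) = -38 (X(G, M) = -5 + (24*(-11))/8 = -5 + (1/8)*(-264) = -5 - 33 = -38)
d(W) = 1/(W + 841/W)
X(734, -634)/d((213 - 204)/(413 + 319)) = -38*(413 + 319)*(841 + ((213 - 204)/(413 + 319))**2)/(213 - 204) = -38/((9/732)/(841 + (9/732)**2)) = -38/((9*(1/732))/(841 + (9*(1/732))**2)) = -38/(3/(244*(841 + (3/244)**2))) = -38/(3/(244*(841 + 9/59536))) = -38/(3/(244*(50069785/59536))) = -38/((3/244)*(59536/50069785)) = -38/732/50069785 = -38*50069785/732 = -951325915/366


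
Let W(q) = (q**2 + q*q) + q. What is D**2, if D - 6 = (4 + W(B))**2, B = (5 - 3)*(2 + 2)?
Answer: 384395236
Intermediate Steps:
B = 8 (B = 2*4 = 8)
W(q) = q + 2*q**2 (W(q) = (q**2 + q**2) + q = 2*q**2 + q = q + 2*q**2)
D = 19606 (D = 6 + (4 + 8*(1 + 2*8))**2 = 6 + (4 + 8*(1 + 16))**2 = 6 + (4 + 8*17)**2 = 6 + (4 + 136)**2 = 6 + 140**2 = 6 + 19600 = 19606)
D**2 = 19606**2 = 384395236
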